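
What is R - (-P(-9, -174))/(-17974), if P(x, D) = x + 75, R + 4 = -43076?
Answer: -35196363/817 ≈ -43080.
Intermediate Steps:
R = -43080 (R = -4 - 43076 = -43080)
P(x, D) = 75 + x
R - (-P(-9, -174))/(-17974) = -43080 - (-(75 - 9))/(-17974) = -43080 - (-1*66)*(-1)/17974 = -43080 - (-66)*(-1)/17974 = -43080 - 1*3/817 = -43080 - 3/817 = -35196363/817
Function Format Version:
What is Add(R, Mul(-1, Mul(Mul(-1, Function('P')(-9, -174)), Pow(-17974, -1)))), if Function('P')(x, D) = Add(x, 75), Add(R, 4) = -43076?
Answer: Rational(-35196363, 817) ≈ -43080.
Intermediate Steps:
R = -43080 (R = Add(-4, -43076) = -43080)
Function('P')(x, D) = Add(75, x)
Add(R, Mul(-1, Mul(Mul(-1, Function('P')(-9, -174)), Pow(-17974, -1)))) = Add(-43080, Mul(-1, Mul(Mul(-1, Add(75, -9)), Pow(-17974, -1)))) = Add(-43080, Mul(-1, Mul(Mul(-1, 66), Rational(-1, 17974)))) = Add(-43080, Mul(-1, Mul(-66, Rational(-1, 17974)))) = Add(-43080, Mul(-1, Rational(3, 817))) = Add(-43080, Rational(-3, 817)) = Rational(-35196363, 817)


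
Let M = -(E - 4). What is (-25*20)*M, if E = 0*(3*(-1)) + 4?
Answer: 0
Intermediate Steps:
E = 4 (E = 0*(-3) + 4 = 0 + 4 = 4)
M = 0 (M = -(4 - 4) = -1*0 = 0)
(-25*20)*M = -25*20*0 = -500*0 = 0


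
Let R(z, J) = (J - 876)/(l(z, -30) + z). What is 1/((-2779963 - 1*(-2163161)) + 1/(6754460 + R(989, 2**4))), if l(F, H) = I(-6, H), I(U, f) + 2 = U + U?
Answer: -1317119528/812401959109261 ≈ -1.6213e-6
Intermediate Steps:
I(U, f) = -2 + 2*U (I(U, f) = -2 + (U + U) = -2 + 2*U)
l(F, H) = -14 (l(F, H) = -2 + 2*(-6) = -2 - 12 = -14)
R(z, J) = (-876 + J)/(-14 + z) (R(z, J) = (J - 876)/(-14 + z) = (-876 + J)/(-14 + z))
1/((-2779963 - 1*(-2163161)) + 1/(6754460 + R(989, 2**4))) = 1/((-2779963 - 1*(-2163161)) + 1/(6754460 + (-876 + 2**4)/(-14 + 989))) = 1/((-2779963 + 2163161) + 1/(6754460 + (-876 + 16)/975)) = 1/(-616802 + 1/(6754460 + (1/975)*(-860))) = 1/(-616802 + 1/(6754460 - 172/195)) = 1/(-616802 + 1/(1317119528/195)) = 1/(-616802 + 195/1317119528) = 1/(-812401959109261/1317119528) = -1317119528/812401959109261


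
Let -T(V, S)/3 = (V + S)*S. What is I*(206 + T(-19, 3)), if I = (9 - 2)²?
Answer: 17150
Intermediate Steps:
T(V, S) = -3*S*(S + V) (T(V, S) = -3*(V + S)*S = -3*(S + V)*S = -3*S*(S + V))
I = 49 (I = 7² = 49)
I*(206 + T(-19, 3)) = 49*(206 - 3*3*(3 - 19)) = 49*(206 - 3*3*(-16)) = 49*(206 + 144) = 49*350 = 17150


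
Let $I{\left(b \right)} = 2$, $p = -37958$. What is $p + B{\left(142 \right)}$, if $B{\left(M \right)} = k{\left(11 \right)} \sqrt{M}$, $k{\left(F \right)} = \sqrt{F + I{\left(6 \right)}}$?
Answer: $-37958 + \sqrt{1846} \approx -37915.0$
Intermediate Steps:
$k{\left(F \right)} = \sqrt{2 + F}$ ($k{\left(F \right)} = \sqrt{F + 2} = \sqrt{2 + F}$)
$B{\left(M \right)} = \sqrt{13} \sqrt{M}$ ($B{\left(M \right)} = \sqrt{2 + 11} \sqrt{M} = \sqrt{13} \sqrt{M}$)
$p + B{\left(142 \right)} = -37958 + \sqrt{13} \sqrt{142} = -37958 + \sqrt{1846}$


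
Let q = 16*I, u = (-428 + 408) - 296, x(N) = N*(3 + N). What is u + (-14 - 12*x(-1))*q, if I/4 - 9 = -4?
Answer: 2884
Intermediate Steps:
I = 20 (I = 36 + 4*(-4) = 36 - 16 = 20)
u = -316 (u = -20 - 296 = -316)
q = 320 (q = 16*20 = 320)
u + (-14 - 12*x(-1))*q = -316 + (-14 - (-12)*(3 - 1))*320 = -316 + (-14 - (-12)*2)*320 = -316 + (-14 - 12*(-2))*320 = -316 + (-14 + 24)*320 = -316 + 10*320 = -316 + 3200 = 2884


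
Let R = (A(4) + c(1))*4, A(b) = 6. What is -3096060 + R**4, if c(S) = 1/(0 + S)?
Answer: -2481404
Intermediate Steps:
c(S) = 1/S
R = 28 (R = (6 + 1/1)*4 = (6 + 1)*4 = 7*4 = 28)
-3096060 + R**4 = -3096060 + 28**4 = -3096060 + 614656 = -2481404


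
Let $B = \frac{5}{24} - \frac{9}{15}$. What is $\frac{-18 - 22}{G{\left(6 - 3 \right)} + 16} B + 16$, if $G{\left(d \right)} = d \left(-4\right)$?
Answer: $\frac{239}{12} \approx 19.917$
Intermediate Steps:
$B = - \frac{47}{120}$ ($B = 5 \cdot \frac{1}{24} - \frac{3}{5} = \frac{5}{24} - \frac{3}{5} = - \frac{47}{120} \approx -0.39167$)
$G{\left(d \right)} = - 4 d$
$\frac{-18 - 22}{G{\left(6 - 3 \right)} + 16} B + 16 = \frac{-18 - 22}{- 4 \left(6 - 3\right) + 16} \left(- \frac{47}{120}\right) + 16 = - \frac{40}{- 4 \left(6 - 3\right) + 16} \left(- \frac{47}{120}\right) + 16 = - \frac{40}{\left(-4\right) 3 + 16} \left(- \frac{47}{120}\right) + 16 = - \frac{40}{-12 + 16} \left(- \frac{47}{120}\right) + 16 = - \frac{40}{4} \left(- \frac{47}{120}\right) + 16 = \left(-40\right) \frac{1}{4} \left(- \frac{47}{120}\right) + 16 = \left(-10\right) \left(- \frac{47}{120}\right) + 16 = \frac{47}{12} + 16 = \frac{239}{12}$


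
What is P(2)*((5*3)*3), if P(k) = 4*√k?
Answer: 180*√2 ≈ 254.56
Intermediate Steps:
P(2)*((5*3)*3) = (4*√2)*((5*3)*3) = (4*√2)*(15*3) = (4*√2)*45 = 180*√2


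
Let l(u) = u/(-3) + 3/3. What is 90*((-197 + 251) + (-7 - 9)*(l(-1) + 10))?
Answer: -11460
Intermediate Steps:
l(u) = 1 - u/3 (l(u) = u*(-1/3) + 3*(1/3) = -u/3 + 1 = 1 - u/3)
90*((-197 + 251) + (-7 - 9)*(l(-1) + 10)) = 90*((-197 + 251) + (-7 - 9)*((1 - 1/3*(-1)) + 10)) = 90*(54 - 16*((1 + 1/3) + 10)) = 90*(54 - 16*(4/3 + 10)) = 90*(54 - 16*34/3) = 90*(54 - 544/3) = 90*(-382/3) = -11460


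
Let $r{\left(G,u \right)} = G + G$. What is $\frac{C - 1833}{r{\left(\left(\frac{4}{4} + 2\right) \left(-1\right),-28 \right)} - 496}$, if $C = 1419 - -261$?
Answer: $\frac{153}{502} \approx 0.30478$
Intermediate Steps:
$C = 1680$ ($C = 1419 + 261 = 1680$)
$r{\left(G,u \right)} = 2 G$
$\frac{C - 1833}{r{\left(\left(\frac{4}{4} + 2\right) \left(-1\right),-28 \right)} - 496} = \frac{1680 - 1833}{2 \left(\frac{4}{4} + 2\right) \left(-1\right) - 496} = - \frac{153}{2 \left(4 \cdot \frac{1}{4} + 2\right) \left(-1\right) - 496} = - \frac{153}{2 \left(1 + 2\right) \left(-1\right) - 496} = - \frac{153}{2 \cdot 3 \left(-1\right) - 496} = - \frac{153}{2 \left(-3\right) - 496} = - \frac{153}{-6 - 496} = - \frac{153}{-502} = \left(-153\right) \left(- \frac{1}{502}\right) = \frac{153}{502}$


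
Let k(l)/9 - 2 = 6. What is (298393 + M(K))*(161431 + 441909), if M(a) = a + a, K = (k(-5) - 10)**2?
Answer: 184670910540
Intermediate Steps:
k(l) = 72 (k(l) = 18 + 9*6 = 18 + 54 = 72)
K = 3844 (K = (72 - 10)**2 = 62**2 = 3844)
M(a) = 2*a
(298393 + M(K))*(161431 + 441909) = (298393 + 2*3844)*(161431 + 441909) = (298393 + 7688)*603340 = 306081*603340 = 184670910540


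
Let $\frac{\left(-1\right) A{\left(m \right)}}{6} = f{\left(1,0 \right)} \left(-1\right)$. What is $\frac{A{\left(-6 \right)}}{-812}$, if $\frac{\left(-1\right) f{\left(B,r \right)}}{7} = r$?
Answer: $0$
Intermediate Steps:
$f{\left(B,r \right)} = - 7 r$
$A{\left(m \right)} = 0$ ($A{\left(m \right)} = - 6 \left(-7\right) 0 \left(-1\right) = - 6 \cdot 0 \left(-1\right) = \left(-6\right) 0 = 0$)
$\frac{A{\left(-6 \right)}}{-812} = \frac{0}{-812} = 0 \left(- \frac{1}{812}\right) = 0$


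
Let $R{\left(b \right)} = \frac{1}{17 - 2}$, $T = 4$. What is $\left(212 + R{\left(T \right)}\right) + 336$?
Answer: $\frac{8221}{15} \approx 548.07$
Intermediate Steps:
$R{\left(b \right)} = \frac{1}{15}$
$\left(212 + R{\left(T \right)}\right) + 336 = \left(212 + \frac{1}{15}\right) + 336 = \frac{3181}{15} + 336 = \frac{8221}{15}$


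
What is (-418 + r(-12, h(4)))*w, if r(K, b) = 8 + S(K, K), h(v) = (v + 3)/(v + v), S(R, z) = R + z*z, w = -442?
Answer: 122876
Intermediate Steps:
S(R, z) = R + z²
h(v) = (3 + v)/(2*v) (h(v) = (3 + v)/((2*v)) = (3 + v)*(1/(2*v)) = (3 + v)/(2*v))
r(K, b) = 8 + K + K² (r(K, b) = 8 + (K + K²) = 8 + K + K²)
(-418 + r(-12, h(4)))*w = (-418 + (8 - 12 + (-12)²))*(-442) = (-418 + (8 - 12 + 144))*(-442) = (-418 + 140)*(-442) = -278*(-442) = 122876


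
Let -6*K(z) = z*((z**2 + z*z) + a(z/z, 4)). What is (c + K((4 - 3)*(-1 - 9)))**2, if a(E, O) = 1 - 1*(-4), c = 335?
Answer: 4120900/9 ≈ 4.5788e+5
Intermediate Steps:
a(E, O) = 5 (a(E, O) = 1 + 4 = 5)
K(z) = -z*(5 + 2*z**2)/6 (K(z) = -z*((z**2 + z*z) + 5)/6 = -z*((z**2 + z**2) + 5)/6 = -z*(2*z**2 + 5)/6 = -z*(5 + 2*z**2)/6)
(c + K((4 - 3)*(-1 - 9)))**2 = (335 - (4 - 3)*(-1 - 9)*(5 + 2*((4 - 3)*(-1 - 9))**2)/6)**2 = (335 - 1*(-10)*(5 + 2*(1*(-10))**2)/6)**2 = (335 - 1/6*(-10)*(5 + 2*(-10)**2))**2 = (335 - 1/6*(-10)*(5 + 2*100))**2 = (335 - 1/6*(-10)*(5 + 200))**2 = (335 - 1/6*(-10)*205)**2 = (335 + 1025/3)**2 = (2030/3)**2 = 4120900/9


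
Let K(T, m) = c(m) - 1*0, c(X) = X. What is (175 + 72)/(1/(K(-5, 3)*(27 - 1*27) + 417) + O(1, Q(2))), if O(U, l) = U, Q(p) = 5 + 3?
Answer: 5421/22 ≈ 246.41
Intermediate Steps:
Q(p) = 8
K(T, m) = m (K(T, m) = m - 1*0 = m + 0 = m)
(175 + 72)/(1/(K(-5, 3)*(27 - 1*27) + 417) + O(1, Q(2))) = (175 + 72)/(1/(3*(27 - 1*27) + 417) + 1) = 247/(1/(3*(27 - 27) + 417) + 1) = 247/(1/(3*0 + 417) + 1) = 247/(1/(0 + 417) + 1) = 247/(1/417 + 1) = 247/(418/417) = 247*(417/418) = 5421/22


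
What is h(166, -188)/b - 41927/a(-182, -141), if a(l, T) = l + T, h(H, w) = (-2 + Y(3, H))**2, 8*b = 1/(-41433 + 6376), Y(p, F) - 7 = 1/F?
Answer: -15638723212039/2225147 ≈ -7.0282e+6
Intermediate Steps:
Y(p, F) = 7 + 1/F
b = -1/280456 (b = 1/(8*(-41433 + 6376)) = (1/8)/(-35057) = (1/8)*(-1/35057) = -1/280456 ≈ -3.5656e-6)
h(H, w) = (5 + 1/H)**2 (h(H, w) = (-2 + (7 + 1/H))**2 = (5 + 1/H)**2)
a(l, T) = T + l
h(166, -188)/b - 41927/a(-182, -141) = ((1 + 5*166)**2/166**2)/(-1/280456) - 41927/(-141 - 182) = ((1 + 830)**2/27556)*(-280456) - 41927/(-323) = ((1/27556)*831**2)*(-280456) - 41927*(-1/323) = ((1/27556)*690561)*(-280456) + 41927/323 = (690561/27556)*(-280456) + 41927/323 = -48417993954/6889 + 41927/323 = -15638723212039/2225147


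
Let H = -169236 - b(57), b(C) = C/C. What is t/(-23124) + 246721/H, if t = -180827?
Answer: 24897442595/3913436388 ≈ 6.3620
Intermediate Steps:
b(C) = 1
H = -169237 (H = -169236 - 1*1 = -169236 - 1 = -169237)
t/(-23124) + 246721/H = -180827/(-23124) + 246721/(-169237) = -180827*(-1/23124) + 246721*(-1/169237) = 180827/23124 - 246721/169237 = 24897442595/3913436388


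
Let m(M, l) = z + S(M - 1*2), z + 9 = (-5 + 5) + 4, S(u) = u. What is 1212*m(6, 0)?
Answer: -1212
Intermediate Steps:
z = -5 (z = -9 + ((-5 + 5) + 4) = -9 + (0 + 4) = -9 + 4 = -5)
m(M, l) = -7 + M (m(M, l) = -5 + (M - 1*2) = -5 + (M - 2) = -5 + (-2 + M) = -7 + M)
1212*m(6, 0) = 1212*(-7 + 6) = 1212*(-1) = -1212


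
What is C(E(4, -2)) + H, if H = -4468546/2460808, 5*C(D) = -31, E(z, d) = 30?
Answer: -49313889/6152020 ≈ -8.0159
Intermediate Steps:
C(D) = -31/5 (C(D) = (⅕)*(-31) = -31/5)
H = -2234273/1230404 (H = -4468546*1/2460808 = -2234273/1230404 ≈ -1.8159)
C(E(4, -2)) + H = -31/5 - 2234273/1230404 = -49313889/6152020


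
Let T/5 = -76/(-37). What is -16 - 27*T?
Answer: -10852/37 ≈ -293.30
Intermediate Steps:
T = 380/37 (T = 5*(-76/(-37)) = 5*(-76*(-1/37)) = 5*(76/37) = 380/37 ≈ 10.270)
-16 - 27*T = -16 - 27*380/37 = -16 - 10260/37 = -10852/37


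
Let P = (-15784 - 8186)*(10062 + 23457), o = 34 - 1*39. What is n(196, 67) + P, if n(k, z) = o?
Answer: -803450435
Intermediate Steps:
o = -5 (o = 34 - 39 = -5)
P = -803450430 (P = -23970*33519 = -803450430)
n(k, z) = -5
n(196, 67) + P = -5 - 803450430 = -803450435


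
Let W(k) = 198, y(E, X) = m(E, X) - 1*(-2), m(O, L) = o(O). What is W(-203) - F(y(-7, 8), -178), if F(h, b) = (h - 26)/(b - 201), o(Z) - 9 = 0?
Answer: 75027/379 ≈ 197.96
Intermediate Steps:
o(Z) = 9 (o(Z) = 9 + 0 = 9)
m(O, L) = 9
y(E, X) = 11 (y(E, X) = 9 - 1*(-2) = 9 + 2 = 11)
F(h, b) = (-26 + h)/(-201 + b)
W(-203) - F(y(-7, 8), -178) = 198 - (-26 + 11)/(-201 - 178) = 198 - (-15)/(-379) = 198 - (-1)*(-15)/379 = 198 - 1*15/379 = 198 - 15/379 = 75027/379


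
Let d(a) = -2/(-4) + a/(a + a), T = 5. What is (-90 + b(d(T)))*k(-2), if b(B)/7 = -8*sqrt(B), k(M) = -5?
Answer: 730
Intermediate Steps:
d(a) = 1 (d(a) = -2*(-1/4) + a/((2*a)) = 1/2 + a*(1/(2*a)) = 1/2 + 1/2 = 1)
b(B) = -56*sqrt(B) (b(B) = 7*(-8*sqrt(B)) = -56*sqrt(B))
(-90 + b(d(T)))*k(-2) = (-90 - 56*sqrt(1))*(-5) = (-90 - 56*1)*(-5) = (-90 - 56)*(-5) = -146*(-5) = 730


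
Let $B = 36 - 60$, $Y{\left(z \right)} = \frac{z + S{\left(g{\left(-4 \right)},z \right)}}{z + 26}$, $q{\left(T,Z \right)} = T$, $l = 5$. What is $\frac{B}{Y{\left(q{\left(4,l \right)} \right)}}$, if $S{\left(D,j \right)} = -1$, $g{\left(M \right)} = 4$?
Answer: $-240$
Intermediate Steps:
$Y{\left(z \right)} = \frac{-1 + z}{26 + z}$ ($Y{\left(z \right)} = \frac{z - 1}{z + 26} = \frac{-1 + z}{26 + z}$)
$B = -24$
$\frac{B}{Y{\left(q{\left(4,l \right)} \right)}} = - \frac{24}{\frac{1}{26 + 4} \left(-1 + 4\right)} = - \frac{24}{\frac{1}{30} \cdot 3} = - 24 \frac{1}{\frac{1}{10}} = \left(-24\right) 10 = -240$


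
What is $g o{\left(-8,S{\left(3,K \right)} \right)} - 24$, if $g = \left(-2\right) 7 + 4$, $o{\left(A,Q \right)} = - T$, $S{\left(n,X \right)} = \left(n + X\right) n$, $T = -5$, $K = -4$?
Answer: $-74$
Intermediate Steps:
$S{\left(n,X \right)} = n \left(X + n\right)$ ($S{\left(n,X \right)} = \left(X + n\right) n = n \left(X + n\right)$)
$o{\left(A,Q \right)} = 5$ ($o{\left(A,Q \right)} = \left(-1\right) \left(-5\right) = 5$)
$g = -10$ ($g = -14 + 4 = -10$)
$g o{\left(-8,S{\left(3,K \right)} \right)} - 24 = \left(-10\right) 5 - 24 = -50 - 24 = -74$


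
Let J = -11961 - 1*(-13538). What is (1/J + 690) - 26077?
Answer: -40035298/1577 ≈ -25387.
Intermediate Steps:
J = 1577 (J = -11961 + 13538 = 1577)
(1/J + 690) - 26077 = (1/1577 + 690) - 26077 = 1088131/1577 - 26077 = -40035298/1577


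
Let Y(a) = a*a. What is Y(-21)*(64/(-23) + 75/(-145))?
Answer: -970641/667 ≈ -1455.2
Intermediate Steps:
Y(a) = a²
Y(-21)*(64/(-23) + 75/(-145)) = (-21)²*(64/(-23) + 75/(-145)) = 441*(64*(-1/23) + 75*(-1/145)) = 441*(-64/23 - 15/29) = 441*(-2201/667) = -970641/667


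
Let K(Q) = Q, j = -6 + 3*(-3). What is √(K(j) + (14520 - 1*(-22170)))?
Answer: 15*√163 ≈ 191.51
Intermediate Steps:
j = -15 (j = -6 - 9 = -15)
√(K(j) + (14520 - 1*(-22170))) = √(-15 + (14520 - 1*(-22170))) = √(-15 + (14520 + 22170)) = √(-15 + 36690) = √36675 = 15*√163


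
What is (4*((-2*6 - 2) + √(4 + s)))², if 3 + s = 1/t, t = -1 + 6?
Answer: 15776/5 - 448*√30/5 ≈ 2664.4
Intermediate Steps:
t = 5
s = -14/5 (s = -3 + 1/5 = -3 + ⅕ = -14/5 ≈ -2.8000)
(4*((-2*6 - 2) + √(4 + s)))² = (4*((-2*6 - 2) + √(4 - 14/5)))² = (4*((-12 - 2) + √(6/5)))² = (4*(-14 + √30/5))² = (-56 + 4*√30/5)²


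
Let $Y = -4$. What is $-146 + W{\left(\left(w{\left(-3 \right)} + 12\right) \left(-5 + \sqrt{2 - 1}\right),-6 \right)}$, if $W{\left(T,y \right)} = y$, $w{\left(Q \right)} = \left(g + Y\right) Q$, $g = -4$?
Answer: $-152$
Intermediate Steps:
$w{\left(Q \right)} = - 8 Q$ ($w{\left(Q \right)} = \left(-4 - 4\right) Q = - 8 Q$)
$-146 + W{\left(\left(w{\left(-3 \right)} + 12\right) \left(-5 + \sqrt{2 - 1}\right),-6 \right)} = -146 - 6 = -152$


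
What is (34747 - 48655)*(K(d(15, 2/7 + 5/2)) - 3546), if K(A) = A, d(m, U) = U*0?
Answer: 49317768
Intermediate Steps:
d(m, U) = 0
(34747 - 48655)*(K(d(15, 2/7 + 5/2)) - 3546) = (34747 - 48655)*(0 - 3546) = -13908*(-3546) = 49317768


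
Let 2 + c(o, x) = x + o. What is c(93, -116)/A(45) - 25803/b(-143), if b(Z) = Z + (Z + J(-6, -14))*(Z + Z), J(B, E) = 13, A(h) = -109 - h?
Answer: -39581/74074 ≈ -0.53434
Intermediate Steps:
b(Z) = Z + 2*Z*(13 + Z) (b(Z) = Z + (Z + 13)*(Z + Z) = Z + (13 + Z)*(2*Z) = Z + 2*Z*(13 + Z))
c(o, x) = -2 + o + x (c(o, x) = -2 + (x + o) = -2 + (o + x) = -2 + o + x)
c(93, -116)/A(45) - 25803/b(-143) = (-2 + 93 - 116)/(-109 - 1*45) - 25803*(-1/(143*(27 + 2*(-143)))) = -25/(-109 - 45) - 25803*(-1/(143*(27 - 286))) = -25/(-154) - 25803/((-143*(-259))) = -25*(-1/154) - 25803/37037 = 25/154 - 25803*1/37037 = 25/154 - 25803/37037 = -39581/74074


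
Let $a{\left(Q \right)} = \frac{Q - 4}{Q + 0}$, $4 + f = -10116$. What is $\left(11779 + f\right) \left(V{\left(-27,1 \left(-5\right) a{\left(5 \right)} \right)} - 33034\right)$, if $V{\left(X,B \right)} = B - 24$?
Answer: $-54844881$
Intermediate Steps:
$f = -10120$ ($f = -4 - 10116 = -10120$)
$a{\left(Q \right)} = \frac{-4 + Q}{Q}$
$V{\left(X,B \right)} = -24 + B$
$\left(11779 + f\right) \left(V{\left(-27,1 \left(-5\right) a{\left(5 \right)} \right)} - 33034\right) = \left(11779 - 10120\right) \left(\left(-24 + 1 \left(-5\right) \frac{-4 + 5}{5}\right) - 33034\right) = 1659 \left(\left(-24 - 5 \cdot \frac{1}{5} \cdot 1\right) - 33034\right) = 1659 \left(\left(-24 - 1\right) - 33034\right) = 1659 \left(-25 - 33034\right) = 1659 \left(-33059\right) = -54844881$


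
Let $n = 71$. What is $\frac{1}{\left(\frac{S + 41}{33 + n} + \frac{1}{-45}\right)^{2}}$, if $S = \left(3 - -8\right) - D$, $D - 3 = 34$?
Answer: $\frac{21902400}{326041} \approx 67.177$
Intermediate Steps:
$D = 37$ ($D = 3 + 34 = 37$)
$S = -26$ ($S = \left(3 - -8\right) - 37 = \left(3 + 8\right) - 37 = 11 - 37 = -26$)
$\frac{1}{\left(\frac{S + 41}{33 + n} + \frac{1}{-45}\right)^{2}} = \frac{1}{\left(\frac{-26 + 41}{33 + 71} + \frac{1}{-45}\right)^{2}} = \frac{1}{\left(\frac{15}{104} - \frac{1}{45}\right)^{2}} = \frac{1}{\left(\frac{571}{4680}\right)^{2}} = \frac{1}{\frac{326041}{21902400}} = \frac{21902400}{326041}$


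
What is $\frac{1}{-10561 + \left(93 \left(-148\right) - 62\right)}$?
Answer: $- \frac{1}{24387} \approx -4.1005 \cdot 10^{-5}$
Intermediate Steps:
$\frac{1}{-10561 + \left(93 \left(-148\right) - 62\right)} = \frac{1}{-10561 - 13826} = \frac{1}{-24387} = - \frac{1}{24387}$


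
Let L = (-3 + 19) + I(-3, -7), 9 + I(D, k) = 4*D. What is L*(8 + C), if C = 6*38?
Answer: -1180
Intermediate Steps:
I(D, k) = -9 + 4*D
L = -5 (L = (-3 + 19) + (-9 + 4*(-3)) = 16 + (-9 - 12) = 16 - 21 = -5)
C = 228
L*(8 + C) = -5*(8 + 228) = -5*236 = -1180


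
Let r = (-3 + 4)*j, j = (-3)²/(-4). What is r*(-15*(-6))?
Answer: -405/2 ≈ -202.50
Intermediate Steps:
j = -9/4 (j = 9*(-¼) = -9/4 ≈ -2.2500)
r = -9/4 (r = (-3 + 4)*(-9/4) = 1*(-9/4) = -9/4 ≈ -2.2500)
r*(-15*(-6)) = -(-135)*(-6)/4 = -9/4*90 = -405/2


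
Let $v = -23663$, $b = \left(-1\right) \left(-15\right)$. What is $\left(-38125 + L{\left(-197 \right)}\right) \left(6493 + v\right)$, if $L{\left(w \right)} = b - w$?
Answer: $650966210$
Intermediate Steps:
$b = 15$
$L{\left(w \right)} = 15 - w$
$\left(-38125 + L{\left(-197 \right)}\right) \left(6493 + v\right) = \left(-38125 + \left(15 - -197\right)\right) \left(6493 - 23663\right) = \left(-38125 + \left(15 + 197\right)\right) \left(-17170\right) = \left(-38125 + 212\right) \left(-17170\right) = \left(-37913\right) \left(-17170\right) = 650966210$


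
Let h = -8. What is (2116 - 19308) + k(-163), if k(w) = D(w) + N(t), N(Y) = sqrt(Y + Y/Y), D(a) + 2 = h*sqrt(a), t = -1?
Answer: -17194 - 8*I*sqrt(163) ≈ -17194.0 - 102.14*I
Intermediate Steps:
D(a) = -2 - 8*sqrt(a)
N(Y) = sqrt(1 + Y) (N(Y) = sqrt(Y + 1) = sqrt(1 + Y))
k(w) = -2 - 8*sqrt(w) (k(w) = (-2 - 8*sqrt(w)) + sqrt(1 - 1) = (-2 - 8*sqrt(w)) + sqrt(0) = (-2 - 8*sqrt(w)) + 0 = -2 - 8*sqrt(w))
(2116 - 19308) + k(-163) = (2116 - 19308) + (-2 - 8*I*sqrt(163)) = -17192 + (-2 - 8*I*sqrt(163)) = -17194 - 8*I*sqrt(163)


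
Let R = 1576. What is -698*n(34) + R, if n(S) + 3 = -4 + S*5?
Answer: -112198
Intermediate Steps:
n(S) = -7 + 5*S (n(S) = -3 + (-4 + S*5) = -3 + (-4 + 5*S) = -7 + 5*S)
-698*n(34) + R = -698*(-7 + 5*34) + 1576 = -698*(-7 + 170) + 1576 = -698*163 + 1576 = -113774 + 1576 = -112198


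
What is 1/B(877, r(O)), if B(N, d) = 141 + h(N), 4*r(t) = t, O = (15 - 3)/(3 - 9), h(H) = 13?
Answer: 1/154 ≈ 0.0064935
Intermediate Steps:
O = -2 (O = 12/(-6) = 12*(-⅙) = -2)
r(t) = t/4
B(N, d) = 154 (B(N, d) = 141 + 13 = 154)
1/B(877, r(O)) = 1/154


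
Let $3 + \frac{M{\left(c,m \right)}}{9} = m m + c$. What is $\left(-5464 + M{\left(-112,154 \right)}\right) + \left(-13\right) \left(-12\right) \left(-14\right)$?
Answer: $204761$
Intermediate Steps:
$M{\left(c,m \right)} = -27 + 9 c + 9 m^{2}$ ($M{\left(c,m \right)} = -27 + 9 \left(m m + c\right) = -27 + 9 \left(m^{2} + c\right) = -27 + 9 \left(c + m^{2}\right) = -27 + \left(9 c + 9 m^{2}\right) = -27 + 9 c + 9 m^{2}$)
$\left(-5464 + M{\left(-112,154 \right)}\right) + \left(-13\right) \left(-12\right) \left(-14\right) = \left(-5464 + \left(-27 + 9 \left(-112\right) + 9 \cdot 154^{2}\right)\right) + \left(-13\right) \left(-12\right) \left(-14\right) = \left(-5464 - -212409\right) + 156 \left(-14\right) = \left(-5464 - -212409\right) - 2184 = \left(-5464 + 212409\right) - 2184 = 206945 - 2184 = 204761$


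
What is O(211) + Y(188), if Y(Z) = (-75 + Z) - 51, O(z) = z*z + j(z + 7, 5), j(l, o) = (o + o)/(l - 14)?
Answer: 4547471/102 ≈ 44583.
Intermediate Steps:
j(l, o) = 2*o/(-14 + l) (j(l, o) = (2*o)/(-14 + l) = 2*o/(-14 + l))
O(z) = z² + 10/(-7 + z) (O(z) = z*z + 2*5/(-14 + (z + 7)) = z² + 2*5/(-14 + (7 + z)) = z² + 2*5/(-7 + z) = z² + 10/(-7 + z))
Y(Z) = -126 + Z
O(211) + Y(188) = (10 + 211²*(-7 + 211))/(-7 + 211) + (-126 + 188) = (10 + 44521*204)/204 + 62 = (10 + 9082284)/204 + 62 = (1/204)*9082294 + 62 = 4541147/102 + 62 = 4547471/102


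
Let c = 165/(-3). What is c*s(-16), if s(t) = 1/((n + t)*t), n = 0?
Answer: -55/256 ≈ -0.21484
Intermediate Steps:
s(t) = t⁻² (s(t) = 1/((0 + t)*t) = 1/(t*t) = t⁻²)
c = -55 (c = 165*(-⅓) = -55)
c*s(-16) = -55/(-16)² = -55*1/256 = -55/256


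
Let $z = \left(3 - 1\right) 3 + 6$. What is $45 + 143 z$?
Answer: $1761$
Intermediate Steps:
$z = 12$ ($z = \left(3 - 1\right) 3 + 6 = 2 \cdot 3 + 6 = 6 + 6 = 12$)
$45 + 143 z = 45 + 143 \cdot 12 = 45 + 1716 = 1761$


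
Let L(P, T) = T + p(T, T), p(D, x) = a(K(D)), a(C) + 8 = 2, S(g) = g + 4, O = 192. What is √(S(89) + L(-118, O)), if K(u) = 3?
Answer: 3*√31 ≈ 16.703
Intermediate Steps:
S(g) = 4 + g
a(C) = -6 (a(C) = -8 + 2 = -6)
p(D, x) = -6
L(P, T) = -6 + T (L(P, T) = T - 6 = -6 + T)
√(S(89) + L(-118, O)) = √((4 + 89) + (-6 + 192)) = √(93 + 186) = √279 = 3*√31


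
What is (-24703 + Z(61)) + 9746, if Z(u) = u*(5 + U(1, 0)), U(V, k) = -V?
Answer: -14713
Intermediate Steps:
Z(u) = 4*u (Z(u) = u*(5 - 1*1) = u*(5 - 1) = u*4 = 4*u)
(-24703 + Z(61)) + 9746 = (-24703 + 4*61) + 9746 = (-24703 + 244) + 9746 = -24459 + 9746 = -14713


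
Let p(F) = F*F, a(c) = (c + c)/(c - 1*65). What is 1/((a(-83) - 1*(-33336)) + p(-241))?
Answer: 74/6764941 ≈ 1.0939e-5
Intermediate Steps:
a(c) = 2*c/(-65 + c) (a(c) = (2*c)/(c - 65) = (2*c)/(-65 + c) = 2*c/(-65 + c))
p(F) = F²
1/((a(-83) - 1*(-33336)) + p(-241)) = 1/((2*(-83)/(-65 - 83) - 1*(-33336)) + (-241)²) = 1/((2*(-83)/(-148) + 33336) + 58081) = 1/((2*(-83)*(-1/148) + 33336) + 58081) = 1/((83/74 + 33336) + 58081) = 1/(2466947/74 + 58081) = 1/(6764941/74) = 74/6764941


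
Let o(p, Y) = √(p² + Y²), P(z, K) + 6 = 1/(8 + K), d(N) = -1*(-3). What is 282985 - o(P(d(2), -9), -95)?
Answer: 282985 - √9074 ≈ 2.8289e+5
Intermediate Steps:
d(N) = 3
P(z, K) = -6 + 1/(8 + K)
o(p, Y) = √(Y² + p²)
282985 - o(P(d(2), -9), -95) = 282985 - √((-95)² + ((-47 - 6*(-9))/(8 - 9))²) = 282985 - √(9025 + ((-47 + 54)/(-1))²) = 282985 - √(9025 + (-1*7)²) = 282985 - √(9025 + (-7)²) = 282985 - √(9025 + 49) = 282985 - √9074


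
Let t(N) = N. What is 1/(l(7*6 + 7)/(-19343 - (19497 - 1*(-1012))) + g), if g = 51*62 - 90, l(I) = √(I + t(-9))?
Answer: 609861851136/1873495606689787 + 9963*√10/1873495606689787 ≈ 0.00032552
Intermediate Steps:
l(I) = √(-9 + I) (l(I) = √(I - 9) = √(-9 + I))
g = 3072 (g = 3162 - 90 = 3072)
1/(l(7*6 + 7)/(-19343 - (19497 - 1*(-1012))) + g) = 1/(√(-9 + (7*6 + 7))/(-19343 - (19497 - 1*(-1012))) + 3072) = 1/(√(-9 + (42 + 7))/(-19343 - (19497 + 1012)) + 3072) = 1/(√(-9 + 49)/(-19343 - 1*20509) + 3072) = 1/(√40/(-19343 - 20509) + 3072) = 1/((2*√10)/(-39852) + 3072) = 1/((2*√10)*(-1/39852) + 3072) = 1/(-√10/19926 + 3072) = 1/(3072 - √10/19926)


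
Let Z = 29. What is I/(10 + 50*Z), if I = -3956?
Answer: -989/365 ≈ -2.7096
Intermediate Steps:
I/(10 + 50*Z) = -3956/(10 + 50*29) = -3956/(10 + 1450) = -3956/1460 = -3956*1/1460 = -989/365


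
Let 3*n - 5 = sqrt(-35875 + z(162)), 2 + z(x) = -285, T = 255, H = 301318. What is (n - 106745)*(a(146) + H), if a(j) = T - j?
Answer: -96525968210/3 + 2109989*I*sqrt(82) ≈ -3.2175e+10 + 1.9107e+7*I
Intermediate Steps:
z(x) = -287 (z(x) = -2 - 285 = -287)
a(j) = 255 - j
n = 5/3 + 7*I*sqrt(82) (n = 5/3 + sqrt(-35875 - 287)/3 = 5/3 + sqrt(-36162)/3 = 5/3 + (21*I*sqrt(82))/3 = 5/3 + 7*I*sqrt(82) ≈ 1.6667 + 63.388*I)
(n - 106745)*(a(146) + H) = ((5/3 + 7*I*sqrt(82)) - 106745)*((255 - 1*146) + 301318) = (-320230/3 + 7*I*sqrt(82))*((255 - 146) + 301318) = (-320230/3 + 7*I*sqrt(82))*(109 + 301318) = (-320230/3 + 7*I*sqrt(82))*301427 = -96525968210/3 + 2109989*I*sqrt(82)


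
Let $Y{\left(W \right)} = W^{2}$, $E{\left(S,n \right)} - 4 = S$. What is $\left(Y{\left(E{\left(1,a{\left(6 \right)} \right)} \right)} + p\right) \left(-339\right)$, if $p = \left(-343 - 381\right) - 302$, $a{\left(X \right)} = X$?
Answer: $339339$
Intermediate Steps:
$E{\left(S,n \right)} = 4 + S$
$p = -1026$ ($p = -724 - 302 = -1026$)
$\left(Y{\left(E{\left(1,a{\left(6 \right)} \right)} \right)} + p\right) \left(-339\right) = \left(\left(4 + 1\right)^{2} - 1026\right) \left(-339\right) = \left(5^{2} - 1026\right) \left(-339\right) = \left(25 - 1026\right) \left(-339\right) = \left(-1001\right) \left(-339\right) = 339339$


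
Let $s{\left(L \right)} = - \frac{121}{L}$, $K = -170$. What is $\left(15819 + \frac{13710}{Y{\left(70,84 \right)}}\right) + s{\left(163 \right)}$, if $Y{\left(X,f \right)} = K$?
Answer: $\frac{43608919}{2771} \approx 15738.0$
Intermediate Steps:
$Y{\left(X,f \right)} = -170$
$\left(15819 + \frac{13710}{Y{\left(70,84 \right)}}\right) + s{\left(163 \right)} = \left(15819 + \frac{13710}{-170}\right) - \frac{121}{163} = \left(15819 + 13710 \left(- \frac{1}{170}\right)\right) - \frac{121}{163} = \left(15819 - \frac{1371}{17}\right) - \frac{121}{163} = \frac{267552}{17} - \frac{121}{163} = \frac{43608919}{2771}$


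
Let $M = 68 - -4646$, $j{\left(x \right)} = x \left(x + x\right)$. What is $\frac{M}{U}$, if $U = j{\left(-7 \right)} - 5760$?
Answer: $- \frac{2357}{2831} \approx -0.83257$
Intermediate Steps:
$j{\left(x \right)} = 2 x^{2}$ ($j{\left(x \right)} = x 2 x = 2 x^{2}$)
$M = 4714$ ($M = 68 + 4646 = 4714$)
$U = -5662$ ($U = 2 \left(-7\right)^{2} - 5760 = 2 \cdot 49 - 5760 = 98 - 5760 = -5662$)
$\frac{M}{U} = \frac{4714}{-5662} = 4714 \left(- \frac{1}{5662}\right) = - \frac{2357}{2831}$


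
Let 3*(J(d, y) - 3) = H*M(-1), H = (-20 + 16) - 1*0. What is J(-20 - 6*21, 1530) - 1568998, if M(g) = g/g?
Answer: -4706989/3 ≈ -1.5690e+6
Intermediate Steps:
H = -4 (H = -4 + 0 = -4)
M(g) = 1
J(d, y) = 5/3 (J(d, y) = 3 + (-4*1)/3 = 3 + (⅓)*(-4) = 3 - 4/3 = 5/3)
J(-20 - 6*21, 1530) - 1568998 = 5/3 - 1568998 = -4706989/3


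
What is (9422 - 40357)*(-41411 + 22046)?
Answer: 599056275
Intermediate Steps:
(9422 - 40357)*(-41411 + 22046) = -30935*(-19365) = 599056275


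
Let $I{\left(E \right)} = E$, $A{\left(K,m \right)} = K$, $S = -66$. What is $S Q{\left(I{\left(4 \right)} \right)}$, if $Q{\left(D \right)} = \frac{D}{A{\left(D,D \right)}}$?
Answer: $-66$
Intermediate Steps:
$Q{\left(D \right)} = 1$ ($Q{\left(D \right)} = \frac{D}{D} = 1$)
$S Q{\left(I{\left(4 \right)} \right)} = \left(-66\right) 1 = -66$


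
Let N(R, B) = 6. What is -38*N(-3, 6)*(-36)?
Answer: 8208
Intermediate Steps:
-38*N(-3, 6)*(-36) = -38*6*(-36) = -228*(-36) = 8208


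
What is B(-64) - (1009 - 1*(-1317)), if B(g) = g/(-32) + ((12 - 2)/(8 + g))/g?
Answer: -4164603/1792 ≈ -2324.0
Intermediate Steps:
B(g) = -g/32 + 10/(g*(8 + g)) (B(g) = g*(-1/32) + (10/(8 + g))/g = -g/32 + 10/(g*(8 + g)))
B(-64) - (1009 - 1*(-1317)) = (1/32)*(320 - 1*(-64)³ - 8*(-64)²)/(-64*(8 - 64)) - (1009 - 1*(-1317)) = (1/32)*(-1/64)*(320 - 1*(-262144) - 8*4096)/(-56) - (1009 + 1317) = (1/32)*(-1/64)*(-1/56)*(320 + 262144 - 32768) - 1*2326 = (1/32)*(-1/64)*(-1/56)*229696 - 2326 = 3589/1792 - 2326 = -4164603/1792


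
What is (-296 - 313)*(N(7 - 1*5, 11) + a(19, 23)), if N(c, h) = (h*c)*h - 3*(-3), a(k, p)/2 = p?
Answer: -180873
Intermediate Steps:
a(k, p) = 2*p
N(c, h) = 9 + c*h² (N(c, h) = (c*h)*h + 9 = c*h² + 9 = 9 + c*h²)
(-296 - 313)*(N(7 - 1*5, 11) + a(19, 23)) = (-296 - 313)*((9 + (7 - 1*5)*11²) + 2*23) = -609*((9 + (7 - 5)*121) + 46) = -609*((9 + 2*121) + 46) = -609*((9 + 242) + 46) = -609*(251 + 46) = -609*297 = -180873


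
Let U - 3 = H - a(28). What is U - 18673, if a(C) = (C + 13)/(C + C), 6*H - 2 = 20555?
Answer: -2561087/168 ≈ -15245.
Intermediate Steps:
H = 20557/6 (H = 1/3 + (1/6)*20555 = 1/3 + 20555/6 = 20557/6 ≈ 3426.2)
a(C) = (13 + C)/(2*C) (a(C) = (13 + C)/((2*C)) = (13 + C)*(1/(2*C)) = (13 + C)/(2*C))
U = 575977/168 (U = 3 + (20557/6 - (13 + 28)/(2*28)) = 3 + (20557/6 - 41/(2*28)) = 3 + (20557/6 - 1*41/56) = 3 + (20557/6 - 41/56) = 3 + 575473/168 = 575977/168 ≈ 3428.4)
U - 18673 = 575977/168 - 18673 = -2561087/168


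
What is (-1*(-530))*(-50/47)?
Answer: -26500/47 ≈ -563.83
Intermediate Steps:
(-1*(-530))*(-50/47) = 530*(-50*1/47) = 530*(-50/47) = -26500/47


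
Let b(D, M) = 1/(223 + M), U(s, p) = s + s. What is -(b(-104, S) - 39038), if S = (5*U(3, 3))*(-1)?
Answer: 7534333/193 ≈ 39038.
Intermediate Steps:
U(s, p) = 2*s
S = -30 (S = (5*(2*3))*(-1) = (5*6)*(-1) = 30*(-1) = -30)
-(b(-104, S) - 39038) = -(1/(223 - 30) - 39038) = -(1/193 - 39038) = -1*(-7534333/193) = 7534333/193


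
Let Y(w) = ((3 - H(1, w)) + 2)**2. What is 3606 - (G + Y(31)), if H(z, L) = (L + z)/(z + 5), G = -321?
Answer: 35342/9 ≈ 3926.9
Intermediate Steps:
H(z, L) = (L + z)/(5 + z)
Y(w) = (29/6 - w/6)**2 (Y(w) = ((3 - (w + 1)/(5 + 1)) + 2)**2 = ((3 - (1 + w)/6) + 2)**2 = ((3 - (1/6 + w/6)) + 2)**2 = ((3 + (-1/6 - w/6)) + 2)**2 = ((17/6 - w/6) + 2)**2 = (29/6 - w/6)**2)
3606 - (G + Y(31)) = 3606 - (-321 + (-29 + 31)**2/36) = 3606 - (-321 + (1/36)*2**2) = 3606 - (-321 + (1/36)*4) = 3606 - (-321 + 1/9) = 3606 - 1*(-2888/9) = 3606 + 2888/9 = 35342/9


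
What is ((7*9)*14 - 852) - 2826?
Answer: -2796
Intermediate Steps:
((7*9)*14 - 852) - 2826 = (63*14 - 852) - 2826 = (882 - 852) - 2826 = 30 - 2826 = -2796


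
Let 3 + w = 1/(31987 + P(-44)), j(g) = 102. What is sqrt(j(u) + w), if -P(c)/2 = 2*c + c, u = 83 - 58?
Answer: 5*sqrt(4118904214)/32251 ≈ 9.9499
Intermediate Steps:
u = 25
P(c) = -6*c (P(c) = -2*(2*c + c) = -6*c)
w = -96752/32251 (w = -3 + 1/(31987 - 6*(-44)) = -3 + 1/(31987 + 264) = -3 + 1/32251 = -96752/32251 ≈ -3.0000)
sqrt(j(u) + w) = sqrt(102 - 96752/32251) = sqrt(3192850/32251) = 5*sqrt(4118904214)/32251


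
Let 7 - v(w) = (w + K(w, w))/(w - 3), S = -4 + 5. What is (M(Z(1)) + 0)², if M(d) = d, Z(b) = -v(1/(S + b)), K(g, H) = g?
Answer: 1369/25 ≈ 54.760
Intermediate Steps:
S = 1
v(w) = 7 - 2*w/(-3 + w) (v(w) = 7 - (w + w)/(w - 3) = 7 - 2*w/(-3 + w))
Z(b) = -(-21 + 5/(1 + b))/(-3 + 1/(1 + b))
(M(Z(1)) + 0)² = ((-16 - 21*1)/(2 + 3*1) + 0)² = ((-16 - 21)/(2 + 3) + 0)² = (-37/5 + 0)² = (-37/5)² = 1369/25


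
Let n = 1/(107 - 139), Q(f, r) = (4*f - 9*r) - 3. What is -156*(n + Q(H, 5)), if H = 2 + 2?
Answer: 39975/8 ≈ 4996.9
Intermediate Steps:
H = 4
Q(f, r) = -3 - 9*r + 4*f (Q(f, r) = (-9*r + 4*f) - 3 = -3 - 9*r + 4*f)
n = -1/32 (n = 1/(-32) = -1/32 ≈ -0.031250)
-156*(n + Q(H, 5)) = -156*(-1/32 + (-3 - 9*5 + 4*4)) = -156*(-1/32 + (-3 - 45 + 16)) = -156*(-1/32 - 32) = -156*(-1025/32) = 39975/8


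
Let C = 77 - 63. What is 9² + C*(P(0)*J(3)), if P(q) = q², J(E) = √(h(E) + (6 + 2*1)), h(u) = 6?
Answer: 81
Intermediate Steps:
J(E) = √14 (J(E) = √(6 + (6 + 2*1)) = √(6 + (6 + 2)) = √(6 + 8) = √14)
C = 14
9² + C*(P(0)*J(3)) = 9² + 14*(0²*√14) = 81 + 14*(0*√14) = 81 + 14*0 = 81 + 0 = 81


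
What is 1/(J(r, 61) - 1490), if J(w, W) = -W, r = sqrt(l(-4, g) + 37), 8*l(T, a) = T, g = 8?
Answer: -1/1551 ≈ -0.00064475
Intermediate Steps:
l(T, a) = T/8
r = sqrt(146)/2 (r = sqrt((1/8)*(-4) + 37) = sqrt(-1/2 + 37) = sqrt(73/2) = sqrt(146)/2 ≈ 6.0415)
1/(J(r, 61) - 1490) = 1/(-1*61 - 1490) = 1/(-61 - 1490) = 1/(-1551) = -1/1551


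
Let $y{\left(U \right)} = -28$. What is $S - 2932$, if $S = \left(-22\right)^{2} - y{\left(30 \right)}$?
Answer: $-2420$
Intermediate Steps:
$S = 512$ ($S = \left(-22\right)^{2} - -28 = 484 + 28 = 512$)
$S - 2932 = 512 - 2932 = -2420$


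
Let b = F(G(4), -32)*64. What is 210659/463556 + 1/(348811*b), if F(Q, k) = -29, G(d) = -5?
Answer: 34094801756447/75025752409024 ≈ 0.45444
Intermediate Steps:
b = -1856 (b = -29*64 = -1856)
210659/463556 + 1/(348811*b) = 210659/463556 + 1/(348811*(-1856)) = 210659*(1/463556) + (1/348811)*(-1/1856) = 210659/463556 - 1/647393216 = 34094801756447/75025752409024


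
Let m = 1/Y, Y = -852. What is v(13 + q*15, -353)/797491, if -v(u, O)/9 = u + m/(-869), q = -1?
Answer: 4442325/196817588836 ≈ 2.2571e-5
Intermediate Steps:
m = -1/852 (m = 1/(-852) = -1/852 ≈ -0.0011737)
v(u, O) = -3/246796 - 9*u (v(u, O) = -9*(u - 1/852/(-869)) = -9*(u - 1/852*(-1/869)) = -9*(u + 1/740388) = -9*(1/740388 + u) = -3/246796 - 9*u)
v(13 + q*15, -353)/797491 = (-3/246796 - 9*(13 - 1*15))/797491 = (-3/246796 - 9*(13 - 15))*(1/797491) = (-3/246796 - 9*(-2))*(1/797491) = (-3/246796 + 18)*(1/797491) = (4442325/246796)*(1/797491) = 4442325/196817588836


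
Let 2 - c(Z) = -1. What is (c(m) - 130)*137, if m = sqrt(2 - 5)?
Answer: -17399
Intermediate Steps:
m = I*sqrt(3) (m = sqrt(-3) = I*sqrt(3) ≈ 1.732*I)
c(Z) = 3 (c(Z) = 2 - 1*(-1) = 2 + 1 = 3)
(c(m) - 130)*137 = (3 - 130)*137 = -127*137 = -17399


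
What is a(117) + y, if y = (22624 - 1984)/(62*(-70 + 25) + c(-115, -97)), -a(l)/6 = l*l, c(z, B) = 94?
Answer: -27681738/337 ≈ -82142.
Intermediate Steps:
a(l) = -6*l² (a(l) = -6*l*l = -6*l²)
y = -2580/337 (y = (22624 - 1984)/(62*(-70 + 25) + 94) = 20640/(62*(-45) + 94) = 20640/(-2790 + 94) = 20640/(-2696) = 20640*(-1/2696) = -2580/337 ≈ -7.6558)
a(117) + y = -6*117² - 2580/337 = -6*13689 - 2580/337 = -82134 - 2580/337 = -27681738/337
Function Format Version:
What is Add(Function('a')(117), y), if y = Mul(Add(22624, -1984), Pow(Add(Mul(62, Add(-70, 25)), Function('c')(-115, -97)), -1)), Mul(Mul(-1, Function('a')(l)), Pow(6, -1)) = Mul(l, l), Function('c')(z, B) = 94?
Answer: Rational(-27681738, 337) ≈ -82142.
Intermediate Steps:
Function('a')(l) = Mul(-6, Pow(l, 2)) (Function('a')(l) = Mul(-6, Mul(l, l)) = Mul(-6, Pow(l, 2)))
y = Rational(-2580, 337) (y = Mul(Add(22624, -1984), Pow(Add(Mul(62, Add(-70, 25)), 94), -1)) = Mul(20640, Pow(Add(Mul(62, -45), 94), -1)) = Mul(20640, Pow(Add(-2790, 94), -1)) = Mul(20640, Pow(-2696, -1)) = Mul(20640, Rational(-1, 2696)) = Rational(-2580, 337) ≈ -7.6558)
Add(Function('a')(117), y) = Add(Mul(-6, Pow(117, 2)), Rational(-2580, 337)) = Add(Mul(-6, 13689), Rational(-2580, 337)) = Add(-82134, Rational(-2580, 337)) = Rational(-27681738, 337)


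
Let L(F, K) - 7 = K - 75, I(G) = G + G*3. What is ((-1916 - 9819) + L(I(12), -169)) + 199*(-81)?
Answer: -28091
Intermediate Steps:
I(G) = 4*G (I(G) = G + 3*G = 4*G)
L(F, K) = -68 + K (L(F, K) = 7 + (K - 75) = 7 + (-75 + K) = -68 + K)
((-1916 - 9819) + L(I(12), -169)) + 199*(-81) = ((-1916 - 9819) + (-68 - 169)) + 199*(-81) = (-11735 - 237) - 16119 = -11972 - 16119 = -28091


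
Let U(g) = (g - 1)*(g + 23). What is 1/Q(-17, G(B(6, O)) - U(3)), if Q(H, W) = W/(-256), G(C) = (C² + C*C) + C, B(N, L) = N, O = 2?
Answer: -128/13 ≈ -9.8462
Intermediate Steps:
U(g) = (-1 + g)*(23 + g)
G(C) = C + 2*C² (G(C) = (C² + C²) + C = 2*C² + C = C + 2*C²)
Q(H, W) = -W/256 (Q(H, W) = W*(-1/256) = -W/256)
1/Q(-17, G(B(6, O)) - U(3)) = 1/(-(6*(1 + 2*6) - (-23 + 3² + 22*3))/256) = 1/(-(6*(1 + 12) - (-23 + 9 + 66))/256) = 1/(-(6*13 - 1*52)/256) = 1/(-(78 - 52)/256) = 1/(-1/256*26) = 1/(-13/128) = -128/13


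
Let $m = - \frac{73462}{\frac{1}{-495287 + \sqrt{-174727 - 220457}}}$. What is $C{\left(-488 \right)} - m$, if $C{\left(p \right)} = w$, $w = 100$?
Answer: $-36384773494 + 293848 i \sqrt{24699} \approx -3.6385 \cdot 10^{10} + 4.6181 \cdot 10^{7} i$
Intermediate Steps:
$C{\left(p \right)} = 100$
$m = 36384773594 - 293848 i \sqrt{24699}$ ($m = - \frac{73462}{\frac{1}{-495287 + \sqrt{-395184}}} = - \frac{73462}{\frac{1}{-495287 + 4 i \sqrt{24699}}} = - 73462 \left(-495287 + 4 i \sqrt{24699}\right) = 36384773594 - 293848 i \sqrt{24699} \approx 3.6385 \cdot 10^{10} - 4.6181 \cdot 10^{7} i$)
$C{\left(-488 \right)} - m = 100 - \left(36384773594 - 293848 i \sqrt{24699}\right) = -36384773494 + 293848 i \sqrt{24699}$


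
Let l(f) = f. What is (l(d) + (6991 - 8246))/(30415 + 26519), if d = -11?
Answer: -211/9489 ≈ -0.022236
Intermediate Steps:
(l(d) + (6991 - 8246))/(30415 + 26519) = (-11 + (6991 - 8246))/(30415 + 26519) = (-11 - 1255)/56934 = -1266*1/56934 = -211/9489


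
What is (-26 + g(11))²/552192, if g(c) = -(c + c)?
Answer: 3/719 ≈ 0.0041725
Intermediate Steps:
g(c) = -2*c
(-26 + g(11))²/552192 = (-26 - 2*11)²/552192 = (-26 - 22)²*(1/552192) = (-48)²*(1/552192) = 2304*(1/552192) = 3/719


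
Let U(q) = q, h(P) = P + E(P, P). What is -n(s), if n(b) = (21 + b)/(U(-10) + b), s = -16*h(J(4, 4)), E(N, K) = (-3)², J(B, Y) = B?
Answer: -187/218 ≈ -0.85780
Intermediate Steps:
E(N, K) = 9
h(P) = 9 + P (h(P) = P + 9 = 9 + P)
s = -208 (s = -16*(9 + 4) = -16*13 = -208)
n(b) = (21 + b)/(-10 + b)
-n(s) = -(21 - 208)/(-10 - 208) = -(-187)/(-218) = -(-1)*(-187)/218 = -1*187/218 = -187/218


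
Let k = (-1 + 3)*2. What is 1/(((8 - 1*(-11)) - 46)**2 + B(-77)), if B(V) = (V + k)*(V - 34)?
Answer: 1/8832 ≈ 0.00011322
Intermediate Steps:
k = 4 (k = 2*2 = 4)
B(V) = (-34 + V)*(4 + V) (B(V) = (V + 4)*(V - 34) = (4 + V)*(-34 + V) = (-34 + V)*(4 + V))
1/(((8 - 1*(-11)) - 46)**2 + B(-77)) = 1/(((8 - 1*(-11)) - 46)**2 + (-136 + (-77)**2 - 30*(-77))) = 1/(((8 + 11) - 46)**2 + (-136 + 5929 + 2310)) = 1/((19 - 46)**2 + 8103) = 1/((-27)**2 + 8103) = 1/(729 + 8103) = 1/8832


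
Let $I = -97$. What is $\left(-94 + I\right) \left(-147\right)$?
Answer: $28077$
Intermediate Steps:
$\left(-94 + I\right) \left(-147\right) = \left(-94 - 97\right) \left(-147\right) = \left(-191\right) \left(-147\right) = 28077$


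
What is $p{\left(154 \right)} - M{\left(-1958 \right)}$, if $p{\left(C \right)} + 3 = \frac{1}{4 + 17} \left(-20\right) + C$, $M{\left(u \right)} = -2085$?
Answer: $\frac{46936}{21} \approx 2235.0$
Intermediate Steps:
$p{\left(C \right)} = - \frac{83}{21} + C$ ($p{\left(C \right)} = -3 + \left(\frac{1}{4 + 17} \left(-20\right) + C\right) = -3 + \left(\frac{1}{21} \left(-20\right) + C\right) = -3 + \left(- \frac{20}{21} + C\right) = - \frac{83}{21} + C$)
$p{\left(154 \right)} - M{\left(-1958 \right)} = \left(- \frac{83}{21} + 154\right) - -2085 = \frac{3151}{21} + 2085 = \frac{46936}{21}$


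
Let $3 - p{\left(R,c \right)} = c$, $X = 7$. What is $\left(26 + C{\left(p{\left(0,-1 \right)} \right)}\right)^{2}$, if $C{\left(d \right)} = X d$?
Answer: $2916$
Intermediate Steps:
$p{\left(R,c \right)} = 3 - c$
$C{\left(d \right)} = 7 d$
$\left(26 + C{\left(p{\left(0,-1 \right)} \right)}\right)^{2} = \left(26 + 7 \left(3 - -1\right)\right)^{2} = \left(26 + 7 \left(3 + 1\right)\right)^{2} = \left(26 + 7 \cdot 4\right)^{2} = \left(26 + 28\right)^{2} = 54^{2} = 2916$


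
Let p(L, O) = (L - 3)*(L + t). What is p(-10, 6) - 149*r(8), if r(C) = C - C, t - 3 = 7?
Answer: 0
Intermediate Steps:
t = 10 (t = 3 + 7 = 10)
p(L, O) = (-3 + L)*(10 + L) (p(L, O) = (L - 3)*(L + 10) = (-3 + L)*(10 + L))
r(C) = 0
p(-10, 6) - 149*r(8) = (-30 + (-10)² + 7*(-10)) - 149*0 = (-30 + 100 - 70) + 0 = 0 + 0 = 0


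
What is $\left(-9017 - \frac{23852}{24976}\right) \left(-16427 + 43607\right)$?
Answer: $- \frac{382613614245}{1561} \approx -2.4511 \cdot 10^{8}$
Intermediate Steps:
$\left(-9017 - \frac{23852}{24976}\right) \left(-16427 + 43607\right) = \left(-9017 - \frac{5963}{6244}\right) 27180 = \left(- \frac{56308111}{6244}\right) 27180 = - \frac{382613614245}{1561}$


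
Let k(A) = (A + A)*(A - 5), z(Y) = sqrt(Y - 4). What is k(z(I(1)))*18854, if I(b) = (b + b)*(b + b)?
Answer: 0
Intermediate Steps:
I(b) = 4*b**2 (I(b) = (2*b)*(2*b) = 4*b**2)
z(Y) = sqrt(-4 + Y)
k(A) = 2*A*(-5 + A) (k(A) = (2*A)*(-5 + A) = 2*A*(-5 + A))
k(z(I(1)))*18854 = (2*sqrt(-4 + 4*1**2)*(-5 + sqrt(-4 + 4*1**2)))*18854 = (2*sqrt(-4 + 4*1)*(-5 + sqrt(-4 + 4*1)))*18854 = (2*sqrt(-4 + 4)*(-5 + sqrt(-4 + 4)))*18854 = (2*sqrt(0)*(-5 + sqrt(0)))*18854 = (2*0*(-5 + 0))*18854 = (2*0*(-5))*18854 = 0*18854 = 0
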